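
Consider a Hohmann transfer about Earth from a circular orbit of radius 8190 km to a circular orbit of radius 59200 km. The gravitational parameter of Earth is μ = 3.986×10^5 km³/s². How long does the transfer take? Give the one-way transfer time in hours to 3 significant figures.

Transfer-ellipse semi-major axis a_t = (r₁ + r₂)/2 = (8190 + 59200)/2 = 33695 km.
Half the transfer-orbit period gives t = π√(a_t³/μ) = 30780 s.
Converting: 30780 s ÷ 3600 s/hour = 8.55 hours.

t = 8.55 hours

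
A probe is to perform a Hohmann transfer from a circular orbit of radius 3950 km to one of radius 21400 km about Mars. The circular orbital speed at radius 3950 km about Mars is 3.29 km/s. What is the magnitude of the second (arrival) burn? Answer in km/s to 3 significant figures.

From the circular-orbit relation v² = μ/r at r = 3950 km: μ = v²r = (3.29)² × 3950 = 42755.2 km³/s².
Semi-major axis of the transfer orbit: a_t = (3950 + 21400)/2 = 12675 km.
Circular speed at r = 21400 km: v_c = √(μ/r) = 1.4135 km/s.
Vis-viva on the transfer ellipse at r = 21400 km gives v_t = √[μ(2/r − 1/a_t)] = 0.78906 km/s.
Δv₂ = |v_t − v_c| = |0.78906 − 1.4135| = 0.6244 km/s.

Δv₂ = 0.624 km/s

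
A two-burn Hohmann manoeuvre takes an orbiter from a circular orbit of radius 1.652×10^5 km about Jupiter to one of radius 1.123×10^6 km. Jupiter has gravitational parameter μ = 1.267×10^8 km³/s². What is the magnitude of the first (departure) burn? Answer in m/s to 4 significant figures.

The Hohmann ellipse has a_t = (r₁ + r₂)/2 = 6.441×10^5 km.
Circular speed at r = 1.652×10^5 km: v_c = √(μ/r) = 27.694 km/s.
Vis-viva on the transfer ellipse at r = 1.652×10^5 km gives v_t = √[μ(2/r − 1/a_t)] = 36.568 km/s.
Δv₁ = |v_t − v_c| = |36.568 − 27.694| = 8.874 km/s.

Δv₁ = 8874 m/s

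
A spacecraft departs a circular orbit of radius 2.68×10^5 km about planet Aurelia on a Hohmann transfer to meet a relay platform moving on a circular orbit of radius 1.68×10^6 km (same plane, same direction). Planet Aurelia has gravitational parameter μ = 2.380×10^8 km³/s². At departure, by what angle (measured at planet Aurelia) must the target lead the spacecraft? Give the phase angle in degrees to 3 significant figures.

φ = 101°

Transfer-ellipse semi-major axis a_t = (r₁ + r₂)/2 = (2.680×10^5 + 1.680×10^6)/2 = 9.740×10^5 km.
Transfer time t = π√(a_t³/μ) = 1.9575×10^5 s.
The target's mean motion on its circular orbit is ω₂ = √(μ/r₂³) = 7.0848×10^-6 rad/s.
Angle swept by the target during transfer: ω₂·t = 1.3868 rad = 79.46°.
Arrival is 180° from departure on the ellipse, so φ = 180° − 79.46° = 101°.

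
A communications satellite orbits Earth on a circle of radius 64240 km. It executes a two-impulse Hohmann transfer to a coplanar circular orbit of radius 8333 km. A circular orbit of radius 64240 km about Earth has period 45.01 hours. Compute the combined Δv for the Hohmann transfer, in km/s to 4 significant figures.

Δv = 3.583 km/s

From Kepler's third law T² = 4π²r³/μ at r = 64240 km, T = 45.01 hours = 45.01 × 3600 s = 1.62036×10^5 s: μ = 4π²r³/T² = 3.98615×10^5 km³/s².
Transfer-ellipse semi-major axis a_t = (r₁ + r₂)/2 = (64240 + 8333)/2 = 36286.5 km.
At r₁ the circular-orbit speed is v₁ = √(μ/r₁) = 2.491 km/s.
On the transfer ellipse at r₁, vis-viva gives v_a = √[μ(2/r₁ − 1/a_t)] = 1.194 km/s.
First burn Δv₁ = |v_a − v₁| = 1.297 km/s.
Circular speed at r₂: v₂ = √(μ/r₂) = 6.9163 km/s.
Transfer-orbit speed at r₂: v_p = √[μ(2/r₂ − 1/a_t)] = 9.2025 km/s.
Second burn Δv₂ = |v₂ − v_p| = 2.286 km/s.
Δv = Δv₁ + Δv₂ = 1.297 + 2.286 = 3.583 km/s.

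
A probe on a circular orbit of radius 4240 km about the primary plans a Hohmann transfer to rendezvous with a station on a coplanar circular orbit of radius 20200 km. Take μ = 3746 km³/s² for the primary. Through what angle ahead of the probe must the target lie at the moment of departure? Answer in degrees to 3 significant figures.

φ = 95.3°

Semi-major axis of the transfer orbit: a_t = (4240 + 20200)/2 = 12220 km.
Transfer time t = π√(a_t³/μ) = 69338 s.
The target's mean motion on its circular orbit is ω₂ = √(μ/r₂³) = 2.1319×10^-5 rad/s.
Angle swept by the target during transfer: ω₂·t = 1.4782 rad = 84.69°.
Arrival is 180° from departure on the ellipse, so φ = 180° − 84.69° = 95.3°.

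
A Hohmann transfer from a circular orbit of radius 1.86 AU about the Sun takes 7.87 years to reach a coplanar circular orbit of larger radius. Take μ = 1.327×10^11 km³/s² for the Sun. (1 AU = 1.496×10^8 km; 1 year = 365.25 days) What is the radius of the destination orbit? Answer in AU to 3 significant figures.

r₂ = 10.7 AU

In km: r₁ = 1.86 × 1.496×10^8 = 2.78256×10^8 km.
Transfer time t = 7.87 years × 365.25 × 86400 s = 2.48358312×10^8 s, and t = π√(a_t³/μ).
So a_t = (μ t²/π²)^(1/3) = (1.327×10^11 × (2.48358312×10^8)² / π²)^(1/3) = 9.3953×10^8 km.
Since a_t = (r₁ + r₂)/2, r₂ = 2a_t − r₁ = 2×9.3953×10^8 − 2.78256×10^8 = 1.600804×10^9 km.
In AU: r₂ = 1.600804×10^9 / 1.496×10^8 = 10.7 AU.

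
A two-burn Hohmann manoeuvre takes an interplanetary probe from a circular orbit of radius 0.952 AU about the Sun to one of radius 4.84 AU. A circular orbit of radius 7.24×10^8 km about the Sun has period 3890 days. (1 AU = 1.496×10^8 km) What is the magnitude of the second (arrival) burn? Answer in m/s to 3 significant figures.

Δv₂ = 5770 m/s

From Kepler's third law T² = 4π²r³/μ at r = 7.24×10^8 km, T = 3890 days = 3890 × 86400 s = 3.36096×10^8 s: μ = 4π²r³/T² = 1.32632×10^11 km³/s².
In km: r₁ = 0.952 × 1.496×10^8 = 1.424192×10^8 km; r₂ = 4.84 × 1.496×10^8 = 7.24064×10^8 km.
The Hohmann ellipse has a_t = (r₁ + r₂)/2 = 4.332416×10^8 km.
Circular speed at r = 7.24064×10^8 km: v_c = √(μ/r) = 13.534 km/s.
Transfer-orbit speed at the same r (vis-viva, a = a_t): v_t = √[μ(2/r − 1/a_t)] = 7.7599 km/s.
Δv₂ = |v_t − v_c| = |7.7599 − 13.534| = 5.774 km/s.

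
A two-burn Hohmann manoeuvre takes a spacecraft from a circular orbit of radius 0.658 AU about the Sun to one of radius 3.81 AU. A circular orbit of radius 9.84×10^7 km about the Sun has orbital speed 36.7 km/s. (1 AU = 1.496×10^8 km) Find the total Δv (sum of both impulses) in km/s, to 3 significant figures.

From the circular-orbit relation v² = μ/r at r = 9.84×10^7 km: μ = v²r = (36.7)² × 9.84×10^7 = 1.32534×10^11 km³/s².
In km: r₁ = 0.658 × 1.496×10^8 = 9.84368×10^7 km; r₂ = 3.81 × 1.496×10^8 = 5.69976×10^8 km.
Semi-major axis of the transfer orbit: a_t = (9.84368×10^7 + 5.69976×10^8)/2 = 3.342064×10^8 km.
At r₁ the circular-orbit speed is v₁ = √(μ/r₁) = 36.69 km/s.
Transfer-orbit speed at r₁ (vis-viva): v_p = √[μ(2/r₁ − 1/a_t)] = 47.92 km/s.
First burn Δv₁ = |v_p − v₁| = 11.23 km/s.
Circular speed at r₂: v₂ = √(μ/r₂) = 15.249 km/s.
Transfer-orbit speed at r₂: v_a = √[μ(2/r₂ − 1/a_t)] = 8.2757 km/s.
Second burn Δv₂ = |v₂ − v_a| = 6.973 km/s.
Δv = Δv₁ + Δv₂ = 11.23 + 6.973 = 18.20 km/s.

Δv = 18.2 km/s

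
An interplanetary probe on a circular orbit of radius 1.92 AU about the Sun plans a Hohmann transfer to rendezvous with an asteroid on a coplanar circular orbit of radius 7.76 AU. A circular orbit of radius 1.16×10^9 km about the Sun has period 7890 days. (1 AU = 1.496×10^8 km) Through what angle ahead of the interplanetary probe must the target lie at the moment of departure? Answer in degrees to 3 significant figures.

From Kepler's third law T² = 4π²r³/μ at r = 1.16×10^9 km, T = 7890 days = 7890 × 86400 s = 6.81696×10^8 s: μ = 4π²r³/T² = 1.32603×10^11 km³/s².
In km: r₁ = 1.92 × 1.496×10^8 = 2.87232×10^8 km; r₂ = 7.76 × 1.496×10^8 = 1.160896×10^9 km.
Transfer-ellipse semi-major axis a_t = (r₁ + r₂)/2 = (2.87232×10^8 + 1.160896×10^9)/2 = 7.24064×10^8 km.
Transfer time t = π√(a_t³/μ) = 1.68089×10^8 s.
The target's mean motion on its circular orbit is ω₂ = √(μ/r₂³) = 9.20632×10^-9 rad/s.
Angle swept by the target during transfer: ω₂·t = 1.54748 rad = 88.66°.
Arrival is 180° from departure on the ellipse, so φ = 180° − 88.66° = 91.3°.

φ = 91.3°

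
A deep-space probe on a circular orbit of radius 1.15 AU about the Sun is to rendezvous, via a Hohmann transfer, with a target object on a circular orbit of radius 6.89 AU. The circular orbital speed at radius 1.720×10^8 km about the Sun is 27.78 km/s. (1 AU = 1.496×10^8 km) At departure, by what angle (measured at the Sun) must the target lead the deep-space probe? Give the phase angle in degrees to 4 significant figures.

φ = 99.78°

From the circular-orbit relation v² = μ/r at r = 1.720×10^8 km: μ = v²r = (27.78)² × 1.720×10^8 = 1.32737×10^11 km³/s².
In km: r₁ = 1.15 × 1.496×10^8 = 1.7204×10^8 km; r₂ = 6.89 × 1.496×10^8 = 1.030744×10^9 km.
Semi-major axis of the transfer orbit: a_t = (1.7204×10^8 + 1.030744×10^9)/2 = 6.01392×10^8 km.
Transfer time t = π√(a_t³/μ) = 1.2717×10^8 s.
Target angular speed ω₂ = √(μ/r₂³) = 1.1010×10^-8 rad/s.
Angle swept by the target during transfer: ω₂·t = 1.4001 rad = 80.22°.
The deep-space probe traverses 180° on the transfer ellipse, so the target must lead by 180° − 80.22° = 99.78°.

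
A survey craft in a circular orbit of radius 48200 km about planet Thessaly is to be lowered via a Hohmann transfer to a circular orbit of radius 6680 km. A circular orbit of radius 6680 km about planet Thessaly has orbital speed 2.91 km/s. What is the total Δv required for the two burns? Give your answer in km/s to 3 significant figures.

From the circular-orbit relation v² = μ/r at r = 6680 km: μ = v²r = (2.91)² × 6680 = 56566.9 km³/s².
Semi-major axis of the transfer orbit: a_t = (48200 + 6680)/2 = 27440 km.
At r₁ the circular-orbit speed is v₁ = √(μ/r₁) = 1.0833 km/s.
Transfer-orbit speed at r₁ (v² = μ(2/r − 1/a)): v_a = √[μ(2/r₁ − 1/a_t)] = 0.53451 km/s.
First burn Δv₁ = |v_a − v₁| = 0.5488 km/s.
Circular speed at r₂: v₂ = √(μ/r₂) = 2.9100 km/s.
Transfer-orbit speed at r₂: v_p = √[μ(2/r₂ − 1/a_t)] = 3.8568 km/s.
Second burn Δv₂ = |v₂ − v_p| = 0.9468 km/s.
Total Δv = Δv₁ + Δv₂ = 1.496 km/s.

Δv = 1.50 km/s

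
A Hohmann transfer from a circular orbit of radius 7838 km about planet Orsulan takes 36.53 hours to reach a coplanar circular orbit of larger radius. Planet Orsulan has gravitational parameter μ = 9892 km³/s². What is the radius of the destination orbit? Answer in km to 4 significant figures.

Transfer time t = 36.53 hours = 1.31508×10^5 s, and t = π√(a_t³/μ).
So a_t = (μ t²/π²)^(1/3) = (9892 × (1.31508×10^5)² / π²)^(1/3) = 25880 km.
Since a_t = (r₁ + r₂)/2, r₂ = 2a_t − r₁ = 2×25880 − 7838 = 43922 km.

r₂ = 43920 km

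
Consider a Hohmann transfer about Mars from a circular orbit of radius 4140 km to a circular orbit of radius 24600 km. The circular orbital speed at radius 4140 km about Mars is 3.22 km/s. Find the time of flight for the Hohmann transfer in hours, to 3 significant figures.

t = 7.26 hours

From the circular-orbit relation v² = μ/r at r = 4140 km: μ = v²r = (3.22)² × 4140 = 42925.2 km³/s².
The Hohmann ellipse has a_t = (r₁ + r₂)/2 = 14370 km.
By Kepler's third law the transfer-orbit period is T = 2π√(a_t³/μ), so t = T/2 = 26120 s.
Converting: 26120 s ÷ 3600 s/hour = 7.26 hours.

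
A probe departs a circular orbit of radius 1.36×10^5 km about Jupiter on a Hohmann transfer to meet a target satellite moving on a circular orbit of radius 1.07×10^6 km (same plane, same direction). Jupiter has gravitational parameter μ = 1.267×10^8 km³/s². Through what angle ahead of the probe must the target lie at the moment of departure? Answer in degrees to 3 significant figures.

φ = 104°

Transfer-ellipse semi-major axis a_t = (r₁ + r₂)/2 = (1.360×10^5 + 1.070×10^6)/2 = 6.030×10^5 km.
Transfer time t = π√(a_t³/μ) = 1.307×10^5 s.
Target angular speed ω₂ = √(μ/r₂³) = 1.017×10^-5 rad/s.
Angle swept by the target during transfer: ω₂·t = 1.329 rad = 76.15°.
The probe traverses 180° on the transfer ellipse, so the target must lead by 180° − 76.15° = 104°.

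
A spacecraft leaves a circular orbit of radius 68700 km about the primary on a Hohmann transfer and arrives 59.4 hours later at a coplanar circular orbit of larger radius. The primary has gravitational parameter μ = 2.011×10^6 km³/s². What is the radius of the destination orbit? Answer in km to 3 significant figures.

Transfer time t = 59.4 hours = 2.1384×10^5 s, and t = π√(a_t³/μ).
So a_t = (μ t²/π²)^(1/3) = (2.011×10^6 × (2.1384×10^5)² / π²)^(1/3) = 2.1042×10^5 km.
Since a_t = (r₁ + r₂)/2, r₂ = 2a_t − r₁ = 2×2.1042×10^5 − 68700 = 3.5214×10^5 km.

r₂ = 3.52×10^5 km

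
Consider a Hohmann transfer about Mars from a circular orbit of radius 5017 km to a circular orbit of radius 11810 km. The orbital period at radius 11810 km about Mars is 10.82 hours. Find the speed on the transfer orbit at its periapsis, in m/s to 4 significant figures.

From Kepler's third law T² = 4π²r³/μ at r = 11810 km, T = 10.82 hours = 10.82 × 3600 s = 38952 s: μ = 4π²r³/T² = 42859.8 km³/s².
Transfer-ellipse semi-major axis a_t = (r₁ + r₂)/2 = (5017 + 11810)/2 = 8413.5 km.
At periapsis, r = 5017 km.
Applying v² = μ(2/r − 1/a_t): v = 3.463 km/s.

v = 3463 m/s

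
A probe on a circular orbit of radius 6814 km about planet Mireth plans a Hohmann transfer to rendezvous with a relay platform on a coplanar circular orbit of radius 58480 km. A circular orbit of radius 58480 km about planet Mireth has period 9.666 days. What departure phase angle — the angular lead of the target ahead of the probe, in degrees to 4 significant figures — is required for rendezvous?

φ = 104.9°

From Kepler's third law T² = 4π²r³/μ at r = 58480 km, T = 9.666 days = 9.666 × 86400 s = 8.351424×10^5 s: μ = 4π²r³/T² = 11320.4 km³/s².
Transfer-ellipse semi-major axis a_t = (r₁ + r₂)/2 = (6814 + 58480)/2 = 32647 km.
The half-period of the transfer ellipse is t = π√(a_t³/μ) = 1.7417×10^5 s.
The target's mean motion on its circular orbit is ω₂ = √(μ/r₂³) = 7.5235×10^-6 rad/s.
Angle swept by the target during transfer: ω₂·t = 1.3104 rad = 75.08°.
The probe traverses 180° on the transfer ellipse, so the target must lead by 180° − 75.08° = 104.9°.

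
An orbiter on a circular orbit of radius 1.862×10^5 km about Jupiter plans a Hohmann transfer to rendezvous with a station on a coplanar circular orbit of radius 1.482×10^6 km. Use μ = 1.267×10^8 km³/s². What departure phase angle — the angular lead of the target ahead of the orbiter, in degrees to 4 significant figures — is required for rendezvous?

Semi-major axis of the transfer orbit: a_t = (1.862×10^5 + 1.482×10^6)/2 = 8.341×10^5 km.
The half-period of the transfer ellipse is t = π√(a_t³/μ) = 2.1261×10^5 s.
Target angular speed ω₂ = √(μ/r₂³) = 6.2390×10^-6 rad/s.
Angle swept by the target during transfer: ω₂·t = 1.3265 rad = 76.00°.
The orbiter traverses 180° on the transfer ellipse, so the target must lead by 180° − 76.00° = 104.0°.

φ = 104.0°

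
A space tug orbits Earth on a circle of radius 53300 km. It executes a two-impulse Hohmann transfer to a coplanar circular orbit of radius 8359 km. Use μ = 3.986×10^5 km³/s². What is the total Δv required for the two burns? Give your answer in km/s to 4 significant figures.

The Hohmann ellipse has a_t = (r₁ + r₂)/2 = 30829.5 km.
Circular speed at r₁: v₁ = √(μ/r₁) = √(3.986×10^5/53300) = 2.735 km/s.
Transfer-orbit speed at r₁ (vis-viva equation): v_a = √[μ(2/r₁ − 1/a_t)] = 1.424 km/s.
First burn Δv₁ = |v_a − v₁| = 1.311 km/s.
Circular speed at r₂: v₂ = √(μ/r₂) = 6.9054 km/s.
Transfer-orbit speed at r₂: v_p = √[μ(2/r₂ − 1/a_t)] = 9.0797 km/s.
Second burn Δv₂ = |v₂ − v_p| = 2.174 km/s.
Total Δv = Δv₁ + Δv₂ = 3.485 km/s.

Δv = 3.485 km/s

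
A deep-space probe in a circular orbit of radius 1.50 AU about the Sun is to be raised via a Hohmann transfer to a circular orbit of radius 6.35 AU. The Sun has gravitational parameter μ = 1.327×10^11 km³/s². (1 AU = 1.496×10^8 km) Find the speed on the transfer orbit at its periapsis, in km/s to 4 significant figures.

In km: r₁ = 1.50 × 1.496×10^8 = 2.244×10^8 km; r₂ = 6.35 × 1.496×10^8 = 9.4996×10^8 km.
Semi-major axis of the transfer orbit: a_t = (2.244×10^8 + 9.4996×10^8)/2 = 5.8718×10^8 km.
The periapsis of the transfer ellipse is at r = 2.244×10^8 km.
Vis-viva: v = √[μ(2/r − 1/a_t)] = √[1.327×10^11 × (2/2.244×10^8 − 1/5.8718×10^8)] = 30.93 km/s.

v = 30.93 km/s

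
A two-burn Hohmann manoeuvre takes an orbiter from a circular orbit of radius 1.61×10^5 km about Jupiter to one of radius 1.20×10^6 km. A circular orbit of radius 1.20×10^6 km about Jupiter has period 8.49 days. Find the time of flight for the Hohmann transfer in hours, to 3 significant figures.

From Kepler's third law T² = 4π²r³/μ at r = 1.20×10^6 km, T = 8.49 days = 8.49 × 86400 s = 7.33536×10^5 s: μ = 4π²r³/T² = 1.26783×10^8 km³/s².
Semi-major axis of the transfer orbit: a_t = (1.610×10^5 + 1.200×10^6)/2 = 6.805×10^5 km.
Half the transfer-orbit period gives t = π√(a_t³/μ) = 1.566×10^5 s.
Converting: 1.566×10^5 s ÷ 3600 s/hour = 43.5 hours.

t = 43.5 hours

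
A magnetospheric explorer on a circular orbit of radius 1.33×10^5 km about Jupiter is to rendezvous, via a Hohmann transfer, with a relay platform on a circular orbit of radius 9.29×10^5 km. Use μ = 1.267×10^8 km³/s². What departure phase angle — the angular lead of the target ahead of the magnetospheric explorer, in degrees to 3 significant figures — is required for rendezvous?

φ = 102°

The Hohmann ellipse has a_t = (r₁ + r₂)/2 = 5.310×10^5 km.
The half-period of the transfer ellipse is t = π√(a_t³/μ) = 1.080×10^5 s.
Target angular speed ω₂ = √(μ/r₂³) = 1.257×10^-5 rad/s.
Angle swept by the target during transfer: ω₂·t = 1.3576 rad = 77.78°.
The magnetospheric explorer traverses 180° on the transfer ellipse, so the target must lead by 180° − 77.78° = 102°.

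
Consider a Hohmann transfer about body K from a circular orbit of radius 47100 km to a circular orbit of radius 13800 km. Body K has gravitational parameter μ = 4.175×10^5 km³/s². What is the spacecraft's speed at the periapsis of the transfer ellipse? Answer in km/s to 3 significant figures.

v = 6.84 km/s

Semi-major axis of the transfer orbit: a_t = (47100 + 13800)/2 = 30450 km.
The periapsis of the transfer ellipse is at r = 13800 km.
From the vis-viva equation, v = √[μ(2/r − 1/a_t)] = 6.841 km/s.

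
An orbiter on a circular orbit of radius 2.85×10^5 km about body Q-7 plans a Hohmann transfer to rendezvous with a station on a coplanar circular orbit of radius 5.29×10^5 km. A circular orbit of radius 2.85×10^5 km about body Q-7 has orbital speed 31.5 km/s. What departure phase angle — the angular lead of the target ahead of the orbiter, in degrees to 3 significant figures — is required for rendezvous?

φ = 58.5°

From the circular-orbit relation v² = μ/r at r = 2.85×10^5 km: μ = v²r = (31.5)² × 2.85×10^5 = 2.82791×10^8 km³/s².
Transfer-ellipse semi-major axis a_t = (r₁ + r₂)/2 = (2.850×10^5 + 5.290×10^5)/2 = 4.070×10^5 km.
Transfer time t = π√(a_t³/μ) = 48510 s.
Target angular speed ω₂ = √(μ/r₂³) = 4.371×10^-5 rad/s.
Angle swept by the target during transfer: ω₂·t = 2.120 rad = 121.5°.
Arrival is 180° from departure on the ellipse, so φ = 180° − 121.5° = 58.5°.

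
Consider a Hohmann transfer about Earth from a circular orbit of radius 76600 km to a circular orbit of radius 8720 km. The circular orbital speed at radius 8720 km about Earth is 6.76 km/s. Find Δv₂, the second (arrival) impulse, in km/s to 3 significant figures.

Δv₂ = 2.30 km/s

From the circular-orbit relation v² = μ/r at r = 8720 km: μ = v²r = (6.76)² × 8720 = 3.98483×10^5 km³/s².
Semi-major axis of the transfer orbit: a_t = (76600 + 8720)/2 = 42660 km.
Circular speed at r = 8720 km: v_c = √(μ/r) = 6.760 km/s.
Transfer-orbit speed at the same r (vis-viva, a = a_t): v_t = √[μ(2/r − 1/a_t)] = 9.058 km/s.
Δv₂ = |v_t − v_c| = |9.058 − 6.760| = 2.298 km/s.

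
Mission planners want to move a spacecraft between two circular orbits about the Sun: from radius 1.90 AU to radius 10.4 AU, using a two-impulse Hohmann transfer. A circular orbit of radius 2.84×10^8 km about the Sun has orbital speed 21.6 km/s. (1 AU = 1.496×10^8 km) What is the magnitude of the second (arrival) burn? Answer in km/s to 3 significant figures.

From the circular-orbit relation v² = μ/r at r = 2.84×10^8 km: μ = v²r = (21.6)² × 2.84×10^8 = 1.32503×10^11 km³/s².
In km: r₁ = 1.90 × 1.496×10^8 = 2.8424×10^8 km; r₂ = 10.4 × 1.496×10^8 = 1.55584×10^9 km.
Transfer-ellipse semi-major axis a_t = (r₁ + r₂)/2 = (2.8424×10^8 + 1.55584×10^9)/2 = 9.2004×10^8 km.
On the circular orbit at r = 1.55584×10^9 km, v_c = √(μ/r) = 9.228 km/s.
Transfer-orbit speed at the same r (vis-viva, a = a_t): v_t = √[μ(2/r − 1/a_t)] = 5.129 km/s.
Δv₂ = |v_t − v_c| = |5.129 − 9.228| = 4.099 km/s.

Δv₂ = 4.10 km/s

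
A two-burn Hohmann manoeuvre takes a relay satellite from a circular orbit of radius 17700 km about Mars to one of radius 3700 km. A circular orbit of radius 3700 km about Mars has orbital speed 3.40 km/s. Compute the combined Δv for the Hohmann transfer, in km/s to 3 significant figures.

Δv = 1.61 km/s

From the circular-orbit relation v² = μ/r at r = 3700 km: μ = v²r = (3.40)² × 3700 = 42772.0 km³/s².
Transfer-ellipse semi-major axis a_t = (r₁ + r₂)/2 = (17700 + 3700)/2 = 10700 km.
At r₁ the circular-orbit speed is v₁ = √(μ/r₁) = 1.5545 km/s.
Transfer-orbit speed at r₁ (vis-viva): v_a = √[μ(2/r₁ − 1/a_t)] = 0.91412 km/s.
First burn Δv₁ = |v_a − v₁| = 0.6404 km/s.
At r₂, v₂ = √(μ/r₂) = 3.4000 km/s.
Transfer-orbit speed at r₂: v_p = √[μ(2/r₂ − 1/a_t)] = 4.3729 km/s.
Second burn Δv₂ = |v₂ − v_p| = 0.9729 km/s.
Total Δv = Δv₁ + Δv₂ = 1.613 km/s.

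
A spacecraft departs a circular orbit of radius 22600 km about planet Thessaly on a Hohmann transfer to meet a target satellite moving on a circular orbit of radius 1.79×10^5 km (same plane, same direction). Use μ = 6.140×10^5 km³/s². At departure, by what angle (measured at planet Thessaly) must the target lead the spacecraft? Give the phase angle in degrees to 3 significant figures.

φ = 104°

Transfer-ellipse semi-major axis a_t = (r₁ + r₂)/2 = (22600 + 1.790×10^5)/2 = 1.008×10^5 km.
Transfer time t = π√(a_t³/μ) = 1.283088×10^5 s.
The target's mean motion on its circular orbit is ω₂ = √(μ/r₂³) = 1.034677×10^-5 rad/s.
Angle swept by the target during transfer: ω₂·t = 1.32758 rad = 76.06°.
Arrival is 180° from departure on the ellipse, so φ = 180° − 76.06° = 104°.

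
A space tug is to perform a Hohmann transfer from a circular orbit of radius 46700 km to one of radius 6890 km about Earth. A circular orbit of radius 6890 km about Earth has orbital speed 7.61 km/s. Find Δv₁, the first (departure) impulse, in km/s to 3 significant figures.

Δv₁ = 1.44 km/s

From the circular-orbit relation v² = μ/r at r = 6890 km: μ = v²r = (7.61)² × 6890 = 3.99014×10^5 km³/s².
Semi-major axis of the transfer orbit: a_t = (46700 + 6890)/2 = 26795 km.
On the circular orbit at r = 46700 km, v_c = √(μ/r) = 2.923 km/s.
Vis-viva on the transfer ellipse at r = 46700 km gives v_t = √[μ(2/r − 1/a_t)] = 1.482 km/s.
Δv₁ = |v_t − v_c| = |1.482 − 2.923| = 1.441 km/s.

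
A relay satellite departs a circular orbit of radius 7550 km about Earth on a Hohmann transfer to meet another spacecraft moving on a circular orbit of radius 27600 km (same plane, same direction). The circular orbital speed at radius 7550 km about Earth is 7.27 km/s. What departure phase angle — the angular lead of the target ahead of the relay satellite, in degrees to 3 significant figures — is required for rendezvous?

φ = 88.5°

From the circular-orbit relation v² = μ/r at r = 7550 km: μ = v²r = (7.27)² × 7550 = 3.99039×10^5 km³/s².
Transfer-ellipse semi-major axis a_t = (r₁ + r₂)/2 = (7550 + 27600)/2 = 17575 km.
The half-period of the transfer ellipse is t = π√(a_t³/μ) = 11587.37 s.
Target angular speed ω₂ = √(μ/r₂³) = 1.377667×10^-4 rad/s.
Angle swept by the target during transfer: ω₂·t = 1.59635 rad = 91.46°.
Arrival is 180° from departure on the ellipse, so φ = 180° − 91.46° = 88.5°.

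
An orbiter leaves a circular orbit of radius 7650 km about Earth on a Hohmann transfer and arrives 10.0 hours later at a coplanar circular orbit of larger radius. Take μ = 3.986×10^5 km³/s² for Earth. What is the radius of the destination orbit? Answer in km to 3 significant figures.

r₂ = 67200 km

Transfer time t = 10.0 hours = 36000 s, and t = π√(a_t³/μ).
So a_t = (μ t²/π²)^(1/3) = (3.986×10^5 × (36000)² / π²)^(1/3) = 37407 km.
Since a_t = (r₁ + r₂)/2, r₂ = 2a_t − r₁ = 2×37407 − 7650 = 67164 km.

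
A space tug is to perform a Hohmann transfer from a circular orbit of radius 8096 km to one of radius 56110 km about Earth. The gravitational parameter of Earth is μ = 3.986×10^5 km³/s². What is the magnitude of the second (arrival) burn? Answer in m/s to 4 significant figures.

Δv₂ = 1327 m/s

The Hohmann ellipse has a_t = (r₁ + r₂)/2 = 32103 km.
On the circular orbit at r = 56110 km, v_c = √(μ/r) = 2.665 km/s.
Transfer-orbit speed at the same r (vis-viva, a = a_t): v_t = √[μ(2/r − 1/a_t)] = 1.338 km/s.
Δv₂ = |v_t − v_c| = |1.338 − 2.665| = 1.327 km/s.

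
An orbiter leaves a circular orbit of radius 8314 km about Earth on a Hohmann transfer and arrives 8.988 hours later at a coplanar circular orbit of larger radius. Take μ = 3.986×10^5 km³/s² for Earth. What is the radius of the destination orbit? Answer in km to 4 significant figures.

r₂ = 61360 km

Transfer time t = 8.988 hours = 32356.8 s, and t = π√(a_t³/μ).
So a_t = (μ t²/π²)^(1/3) = (3.986×10^5 × (32356.8)² / π²)^(1/3) = 34838 km.
Since a_t = (r₁ + r₂)/2, r₂ = 2a_t − r₁ = 2×34838 − 8314 = 61362 km.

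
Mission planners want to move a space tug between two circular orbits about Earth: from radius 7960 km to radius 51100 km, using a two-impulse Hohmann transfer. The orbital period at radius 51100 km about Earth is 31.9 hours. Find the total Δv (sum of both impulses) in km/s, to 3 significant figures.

Δv = 3.58 km/s

From Kepler's third law T² = 4π²r³/μ at r = 51100 km, T = 31.9 hours = 31.9 × 3600 s = 1.1484×10^5 s: μ = 4π²r³/T² = 3.99426×10^5 km³/s².
Transfer-ellipse semi-major axis a_t = (r₁ + r₂)/2 = (7960 + 51100)/2 = 29530 km.
Circular speed at r₁: v₁ = √(μ/r₁) = √(3.99426×10^5/7960) = 7.0837 km/s.
On the transfer ellipse at r₁, vis-viva gives v_p = √[μ(2/r₁ − 1/a_t)] = 9.3184 km/s.
First burn Δv₁ = |v_p − v₁| = 2.235 km/s.
At r₂, v₂ = √(μ/r₂) = 2.796 km/s.
Transfer-orbit speed at r₂: v_a = √[μ(2/r₂ − 1/a_t)] = 1.452 km/s.
Second burn Δv₂ = |v₂ − v_a| = 1.344 km/s.
Δv = Δv₁ + Δv₂ = 2.235 + 1.344 = 3.579 km/s.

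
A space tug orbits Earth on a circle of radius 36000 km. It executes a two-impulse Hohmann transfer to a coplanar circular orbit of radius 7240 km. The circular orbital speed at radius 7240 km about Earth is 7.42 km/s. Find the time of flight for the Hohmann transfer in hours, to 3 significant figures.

t = 4.39 hours

From the circular-orbit relation v² = μ/r at r = 7240 km: μ = v²r = (7.42)² × 7240 = 3.98608×10^5 km³/s².
Semi-major axis of the transfer orbit: a_t = (36000 + 7240)/2 = 21620 km.
By Kepler's third law the transfer-orbit period is T = 2π√(a_t³/μ), so t = T/2 = 15820 s.
Converting: 15820 s ÷ 3600 s/hour = 4.39 hours.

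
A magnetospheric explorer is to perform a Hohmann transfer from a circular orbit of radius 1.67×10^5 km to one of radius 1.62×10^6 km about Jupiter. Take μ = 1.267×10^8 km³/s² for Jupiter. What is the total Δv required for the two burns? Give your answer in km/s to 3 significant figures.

Δv = 14.6 km/s

Semi-major axis of the transfer orbit: a_t = (1.670×10^5 + 1.620×10^6)/2 = 8.935×10^5 km.
Circular speed at r₁: v₁ = √(μ/r₁) = √(1.267×10^8/1.670×10^5) = 27.5442 km/s.
On the transfer ellipse at r₁, vis-viva gives v_p = √[μ(2/r₁ − 1/a_t)] = 37.0886 km/s.
First burn Δv₁ = |v_p − v₁| = 9.544 km/s.
Circular speed at r₂: v₂ = √(μ/r₂) = 8.8436 km/s.
Transfer-orbit speed at r₂: v_a = √[μ(2/r₂ − 1/a_t)] = 3.8233 km/s.
Second burn Δv₂ = |v₂ − v_a| = 5.020 km/s.
Δv = Δv₁ + Δv₂ = 9.544 + 5.020 = 14.56 km/s.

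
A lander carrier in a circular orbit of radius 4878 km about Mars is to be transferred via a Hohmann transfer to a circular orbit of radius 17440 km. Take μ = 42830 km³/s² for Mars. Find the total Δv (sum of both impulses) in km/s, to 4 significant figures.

Semi-major axis of the transfer orbit: a_t = (4878 + 17440)/2 = 11159 km.
At r₁ the circular-orbit speed is v₁ = √(μ/r₁) = 2.96315 km/s.
On the transfer ellipse at r₁, vis-viva gives v_p = √[μ(2/r₁ − 1/a_t)] = 3.70436 km/s.
First burn Δv₁ = |v_p − v₁| = 0.7412 km/s.
Circular speed at r₂: v₂ = √(μ/r₂) = 1.567 km/s.
Transfer-orbit speed at r₂: v_a = √[μ(2/r₂ − 1/a_t)] = 1.036 km/s.
Second burn Δv₂ = |v₂ − v_a| = 0.5310 km/s.
Δv = Δv₁ + Δv₂ = 0.7412 + 0.5310 = 1.272 km/s.

Δv = 1.272 km/s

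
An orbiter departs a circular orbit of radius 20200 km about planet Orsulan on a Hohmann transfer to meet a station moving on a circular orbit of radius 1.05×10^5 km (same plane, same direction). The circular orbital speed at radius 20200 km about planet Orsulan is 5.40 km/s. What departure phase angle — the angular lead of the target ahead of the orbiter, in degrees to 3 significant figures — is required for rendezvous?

φ = 97.1°

From the circular-orbit relation v² = μ/r at r = 20200 km: μ = v²r = (5.40)² × 20200 = 5.89032×10^5 km³/s².
Semi-major axis of the transfer orbit: a_t = (20200 + 1.050×10^5)/2 = 62600 km.
Transfer time t = π√(a_t³/μ) = 64112 s.
Target angular speed ω₂ = √(μ/r₂³) = 2.2557×10^-5 rad/s.
Angle swept by the target during transfer: ω₂·t = 1.4462 rad = 82.86°.
Arrival is 180° from departure on the ellipse, so φ = 180° − 82.86° = 97.1°.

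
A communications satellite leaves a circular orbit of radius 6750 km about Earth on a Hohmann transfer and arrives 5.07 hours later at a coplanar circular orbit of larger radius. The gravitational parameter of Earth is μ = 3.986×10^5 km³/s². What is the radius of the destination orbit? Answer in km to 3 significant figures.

r₂ = 40800 km

Transfer time t = 5.07 hours = 18252 s, and t = π√(a_t³/μ).
So a_t = (μ t²/π²)^(1/3) = (3.986×10^5 × (18252)² / π²)^(1/3) = 23784 km.
Since a_t = (r₁ + r₂)/2, r₂ = 2a_t − r₁ = 2×23784 − 6750 = 40818 km.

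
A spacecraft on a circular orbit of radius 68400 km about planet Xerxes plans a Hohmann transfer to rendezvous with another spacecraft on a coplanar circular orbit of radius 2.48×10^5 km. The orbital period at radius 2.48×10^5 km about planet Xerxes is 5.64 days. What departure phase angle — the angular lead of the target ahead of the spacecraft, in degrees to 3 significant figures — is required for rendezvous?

From Kepler's third law T² = 4π²r³/μ at r = 2.48×10^5 km, T = 5.64 days = 5.64 × 86400 s = 4.87296×10^5 s: μ = 4π²r³/T² = 2.53588×10^6 km³/s².
The Hohmann ellipse has a_t = (r₁ + r₂)/2 = 1.582×10^5 km.
The half-period of the transfer ellipse is t = π√(a_t³/μ) = 1.24135×10^5 s.
The target's mean motion on its circular orbit is ω₂ = √(μ/r₂³) = 1.28940×10^-5 rad/s.
Angle swept by the target during transfer: ω₂·t = 1.6006 rad = 91.71°.
Arrival is 180° from departure on the ellipse, so φ = 180° − 91.71° = 88.3°.

φ = 88.3°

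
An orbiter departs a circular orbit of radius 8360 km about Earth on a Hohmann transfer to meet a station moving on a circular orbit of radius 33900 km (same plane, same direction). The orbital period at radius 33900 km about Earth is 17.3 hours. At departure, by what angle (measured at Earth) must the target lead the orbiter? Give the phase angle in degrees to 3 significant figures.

φ = 91.4°

From Kepler's third law T² = 4π²r³/μ at r = 33900 km, T = 17.3 hours = 17.3 × 3600 s = 62280 s: μ = 4π²r³/T² = 3.96517×10^5 km³/s².
Semi-major axis of the transfer orbit: a_t = (8360 + 33900)/2 = 21130 km.
The half-period of the transfer ellipse is t = π√(a_t³/μ) = 15320 s.
Target angular speed ω₂ = √(μ/r₂³) = 1.009×10^-4 rad/s.
Angle swept by the target during transfer: ω₂·t = 1.546 rad = 88.58°.
Arrival is 180° from departure on the ellipse, so φ = 180° − 88.58° = 91.4°.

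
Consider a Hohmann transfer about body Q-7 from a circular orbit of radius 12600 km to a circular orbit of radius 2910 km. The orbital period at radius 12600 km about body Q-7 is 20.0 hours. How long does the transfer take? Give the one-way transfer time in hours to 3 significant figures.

From Kepler's third law T² = 4π²r³/μ at r = 12600 km, T = 20.0 hours = 20.0 × 3600 s = 72000 s: μ = 4π²r³/T² = 15233.7 km³/s².
Semi-major axis of the transfer orbit: a_t = (12600 + 2910)/2 = 7755 km.
Transfer time t = π√(a_t³/μ) = π√((7755)³ / 15233.7) = 17380 s.
Converting: 17380 s ÷ 3600 s/hour = 4.83 hours.

t = 4.83 hours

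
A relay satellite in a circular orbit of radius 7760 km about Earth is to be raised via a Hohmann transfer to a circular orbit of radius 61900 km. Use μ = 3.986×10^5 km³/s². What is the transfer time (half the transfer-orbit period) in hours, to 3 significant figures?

Semi-major axis of the transfer orbit: a_t = (7760 + 61900)/2 = 34830 km.
Transfer time t = π√(a_t³/μ) = π√((34830)³ / 3.986×10^5) = 32345 s.
Converting: 32345 s ÷ 3600 s/hour = 8.98 hours.

t = 8.98 hours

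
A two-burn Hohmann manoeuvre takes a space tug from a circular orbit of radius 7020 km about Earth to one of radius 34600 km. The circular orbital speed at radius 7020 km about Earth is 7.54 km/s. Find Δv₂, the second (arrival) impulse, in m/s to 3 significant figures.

From the circular-orbit relation v² = μ/r at r = 7020 km: μ = v²r = (7.54)² × 7020 = 3.99098×10^5 km³/s².
Semi-major axis of the transfer orbit: a_t = (7020 + 34600)/2 = 20810 km.
Circular speed at r = 34600 km: v_c = √(μ/r) = 3.3963 km/s.
Transfer-orbit speed at the same r (vis-viva, a = a_t): v_t = √[μ(2/r − 1/a_t)] = 1.9726 km/s.
Δv₂ = |v_t − v_c| = |1.9726 − 3.3963| = 1.424 km/s.

Δv₂ = 1420 m/s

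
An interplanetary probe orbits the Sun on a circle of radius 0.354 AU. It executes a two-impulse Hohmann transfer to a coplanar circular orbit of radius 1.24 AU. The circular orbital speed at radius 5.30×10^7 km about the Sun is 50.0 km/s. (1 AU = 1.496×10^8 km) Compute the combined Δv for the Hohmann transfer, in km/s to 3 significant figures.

From the circular-orbit relation v² = μ/r at r = 5.30×10^7 km: μ = v²r = (50.0)² × 5.30×10^7 = 1.32500×10^11 km³/s².
In km: r₁ = 0.354 × 1.496×10^8 = 5.29584×10^7 km; r₂ = 1.24 × 1.496×10^8 = 1.85504×10^8 km.
Semi-major axis of the transfer orbit: a_t = (5.29584×10^7 + 1.85504×10^8)/2 = 1.192312×10^8 km.
At r₁ the circular-orbit speed is v₁ = √(μ/r₁) = 50.020 km/s.
On the transfer ellipse at r₁, vis-viva gives v_p = √[μ(2/r₁ − 1/a_t)] = 62.391 km/s.
First burn Δv₁ = |v_p − v₁| = 12.371 km/s.
At r₂, v₂ = √(μ/r₂) = 26.7258 km/s.
Transfer-orbit speed at r₂: v_a = √[μ(2/r₂ − 1/a_t)] = 17.8116 km/s.
Second burn Δv₂ = |v₂ − v_a| = 8.9142 km/s.
Total Δv = Δv₁ + Δv₂ = 21.29 km/s.

Δv = 21.3 km/s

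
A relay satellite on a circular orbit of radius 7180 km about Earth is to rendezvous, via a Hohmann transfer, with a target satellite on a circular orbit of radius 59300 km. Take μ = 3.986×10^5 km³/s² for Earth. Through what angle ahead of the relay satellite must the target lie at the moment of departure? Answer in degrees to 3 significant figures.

The Hohmann ellipse has a_t = (r₁ + r₂)/2 = 33240 km.
The half-period of the transfer ellipse is t = π√(a_t³/μ) = 30155.9 s.
Target angular speed ω₂ = √(μ/r₂³) = 4.37206×10^-5 rad/s.
Angle swept by the target during transfer: ω₂·t = 1.3184 rad = 75.54°.
Arrival is 180° from departure on the ellipse, so φ = 180° − 75.54° = 104°.

φ = 104°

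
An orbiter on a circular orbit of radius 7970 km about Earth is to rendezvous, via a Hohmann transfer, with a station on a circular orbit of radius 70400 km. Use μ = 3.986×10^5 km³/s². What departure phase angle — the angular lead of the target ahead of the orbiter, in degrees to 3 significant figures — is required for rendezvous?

φ = 105°

Semi-major axis of the transfer orbit: a_t = (7970 + 70400)/2 = 39185 km.
The half-period of the transfer ellipse is t = π√(a_t³/μ) = 38598 s.
The target's mean motion on its circular orbit is ω₂ = √(μ/r₂³) = 3.3799×10^-5 rad/s.
Angle swept by the target during transfer: ω₂·t = 1.3046 rad = 74.75°.
The orbiter traverses 180° on the transfer ellipse, so the target must lead by 180° − 74.75° = 105°.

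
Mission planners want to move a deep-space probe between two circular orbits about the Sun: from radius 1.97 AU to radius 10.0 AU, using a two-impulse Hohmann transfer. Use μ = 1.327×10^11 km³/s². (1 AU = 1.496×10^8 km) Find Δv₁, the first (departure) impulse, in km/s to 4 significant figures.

Δv₁ = 6.209 km/s

In km: r₁ = 1.97 × 1.496×10^8 = 2.94712×10^8 km; r₂ = 10.0 × 1.496×10^8 = 1.496×10^9 km.
Transfer-ellipse semi-major axis a_t = (r₁ + r₂)/2 = (2.94712×10^8 + 1.496×10^9)/2 = 8.95356×10^8 km.
Circular speed at r = 2.94712×10^8 km: v_c = √(μ/r) = 21.220 km/s.
Transfer-orbit speed at the same r (vis-viva, a = a_t): v_t = √[μ(2/r − 1/a_t)] = 27.429 km/s.
Δv₁ = |v_t − v_c| = |27.429 − 21.220| = 6.209 km/s.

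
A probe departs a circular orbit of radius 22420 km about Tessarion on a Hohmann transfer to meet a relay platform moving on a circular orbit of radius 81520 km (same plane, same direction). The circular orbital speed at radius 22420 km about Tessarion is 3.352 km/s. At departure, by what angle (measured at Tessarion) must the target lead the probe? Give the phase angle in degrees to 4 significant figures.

φ = 88.38°

From the circular-orbit relation v² = μ/r at r = 22420 km: μ = v²r = (3.352)² × 22420 = 2.51909×10^5 km³/s².
The Hohmann ellipse has a_t = (r₁ + r₂)/2 = 51970 km.
The half-period of the transfer ellipse is t = π√(a_t³/μ) = 74160 s.
The target's mean motion on its circular orbit is ω₂ = √(μ/r₂³) = 2.156×10^-5 rad/s.
Angle swept by the target during transfer: ω₂·t = 1.599 rad = 91.62°.
Arrival is 180° from departure on the ellipse, so φ = 180° − 91.62° = 88.38°.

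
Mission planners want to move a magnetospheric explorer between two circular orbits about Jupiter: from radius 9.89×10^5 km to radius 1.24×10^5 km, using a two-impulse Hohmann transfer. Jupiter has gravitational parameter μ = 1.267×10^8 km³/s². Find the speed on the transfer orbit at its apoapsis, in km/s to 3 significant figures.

v = 5.34 km/s

Semi-major axis of the transfer orbit: a_t = (9.890×10^5 + 1.240×10^5)/2 = 5.565×10^5 km.
At apoapsis, r = 9.890×10^5 km.
From the vis-viva equation, v = √[μ(2/r − 1/a_t)] = 5.343 km/s.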